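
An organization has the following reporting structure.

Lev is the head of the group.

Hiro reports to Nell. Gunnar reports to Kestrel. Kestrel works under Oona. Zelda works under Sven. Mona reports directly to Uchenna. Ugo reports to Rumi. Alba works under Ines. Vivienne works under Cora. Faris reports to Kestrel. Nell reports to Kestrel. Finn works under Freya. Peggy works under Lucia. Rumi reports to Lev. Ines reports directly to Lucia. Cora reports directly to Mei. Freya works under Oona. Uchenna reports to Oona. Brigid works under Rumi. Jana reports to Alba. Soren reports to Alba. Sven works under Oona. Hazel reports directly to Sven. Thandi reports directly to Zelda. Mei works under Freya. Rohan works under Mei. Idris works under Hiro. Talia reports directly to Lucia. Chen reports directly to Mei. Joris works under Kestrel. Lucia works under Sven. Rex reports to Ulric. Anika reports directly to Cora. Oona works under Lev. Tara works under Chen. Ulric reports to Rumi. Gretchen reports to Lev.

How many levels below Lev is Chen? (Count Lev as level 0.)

Chain from Chen up to Lev: Chen → Mei → Freya → Oona → Lev. That is 4 steps up, so Chen is 4 levels below Lev.

4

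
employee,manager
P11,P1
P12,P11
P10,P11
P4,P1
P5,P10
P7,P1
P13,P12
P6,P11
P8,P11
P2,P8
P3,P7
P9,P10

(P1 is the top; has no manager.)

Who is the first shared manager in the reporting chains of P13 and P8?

P13's chain of managers is P12, P11, P1. P8's chain of managers is P11, P1. The first manager that appears in both chains is P11.

P11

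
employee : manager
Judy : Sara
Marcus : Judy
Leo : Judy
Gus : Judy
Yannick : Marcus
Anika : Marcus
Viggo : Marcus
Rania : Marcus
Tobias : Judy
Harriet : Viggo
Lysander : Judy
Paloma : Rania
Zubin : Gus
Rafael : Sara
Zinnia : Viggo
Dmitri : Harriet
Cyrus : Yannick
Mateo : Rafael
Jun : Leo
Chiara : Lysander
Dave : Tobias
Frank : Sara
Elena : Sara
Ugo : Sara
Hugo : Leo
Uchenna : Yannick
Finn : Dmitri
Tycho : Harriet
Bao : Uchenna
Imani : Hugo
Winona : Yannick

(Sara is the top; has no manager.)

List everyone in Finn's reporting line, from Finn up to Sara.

Finn reports to Dmitri. Dmitri reports to Harriet. Harriet reports to Viggo. Viggo reports to Marcus. Marcus reports to Judy. Judy reports to Sara. Sara is at the top.

Finn -> Dmitri -> Harriet -> Viggo -> Marcus -> Judy -> Sara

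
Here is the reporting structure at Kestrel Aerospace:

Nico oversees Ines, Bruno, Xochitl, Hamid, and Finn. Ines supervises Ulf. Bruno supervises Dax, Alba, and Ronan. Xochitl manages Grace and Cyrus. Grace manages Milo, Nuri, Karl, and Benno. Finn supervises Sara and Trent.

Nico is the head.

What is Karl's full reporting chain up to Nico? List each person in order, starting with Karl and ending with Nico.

Karl -> Grace -> Xochitl -> Nico

Karl reports to Grace. Grace reports to Xochitl. Xochitl reports to Nico. Nico is at the top.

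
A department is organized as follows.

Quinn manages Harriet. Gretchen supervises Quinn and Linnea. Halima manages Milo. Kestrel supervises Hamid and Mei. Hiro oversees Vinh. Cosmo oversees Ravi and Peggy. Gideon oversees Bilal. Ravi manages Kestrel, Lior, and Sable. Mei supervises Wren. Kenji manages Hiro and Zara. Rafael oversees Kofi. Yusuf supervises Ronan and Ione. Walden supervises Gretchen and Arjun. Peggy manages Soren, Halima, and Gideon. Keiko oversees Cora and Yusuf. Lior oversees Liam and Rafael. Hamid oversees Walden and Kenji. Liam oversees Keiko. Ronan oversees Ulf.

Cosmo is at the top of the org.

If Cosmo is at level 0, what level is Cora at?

5

Chain from Cora up to Cosmo: Cora → Keiko → Liam → Lior → Ravi → Cosmo. That is 5 steps up, so Cora is 5 levels below Cosmo.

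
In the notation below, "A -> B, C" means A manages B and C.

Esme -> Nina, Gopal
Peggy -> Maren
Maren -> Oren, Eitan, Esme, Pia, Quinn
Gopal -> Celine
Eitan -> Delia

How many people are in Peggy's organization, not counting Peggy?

10

Peggy directly manages Maren. Under Maren: Quinn, Pia, Esme, Gopal, Celine, Nina, Eitan, Delia, Oren (9). That's 10 in total.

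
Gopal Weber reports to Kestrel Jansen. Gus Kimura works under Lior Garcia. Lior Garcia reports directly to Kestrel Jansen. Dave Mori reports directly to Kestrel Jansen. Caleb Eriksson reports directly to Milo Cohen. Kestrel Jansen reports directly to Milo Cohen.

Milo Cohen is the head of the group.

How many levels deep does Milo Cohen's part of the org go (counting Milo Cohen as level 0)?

The longest chain under Milo Cohen runs Milo Cohen → Kestrel Jansen → Lior Garcia → Gus Kimura, which is 3 levels below Milo Cohen.

3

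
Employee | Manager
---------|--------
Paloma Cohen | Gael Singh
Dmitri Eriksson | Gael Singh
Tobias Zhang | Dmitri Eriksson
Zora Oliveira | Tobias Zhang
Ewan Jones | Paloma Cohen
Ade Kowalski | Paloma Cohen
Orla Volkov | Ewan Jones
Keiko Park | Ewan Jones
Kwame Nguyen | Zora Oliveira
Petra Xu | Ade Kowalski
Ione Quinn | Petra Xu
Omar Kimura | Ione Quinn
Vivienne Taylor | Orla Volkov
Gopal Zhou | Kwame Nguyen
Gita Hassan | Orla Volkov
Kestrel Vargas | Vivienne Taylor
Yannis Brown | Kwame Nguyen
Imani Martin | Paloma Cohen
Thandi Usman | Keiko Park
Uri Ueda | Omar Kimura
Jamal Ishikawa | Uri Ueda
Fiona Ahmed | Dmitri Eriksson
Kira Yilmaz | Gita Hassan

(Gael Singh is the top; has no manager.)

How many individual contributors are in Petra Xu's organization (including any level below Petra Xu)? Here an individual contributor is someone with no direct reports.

1

The only person in Petra Xu's organization with no one reporting to them is Jamal Ishikawa. That is 1.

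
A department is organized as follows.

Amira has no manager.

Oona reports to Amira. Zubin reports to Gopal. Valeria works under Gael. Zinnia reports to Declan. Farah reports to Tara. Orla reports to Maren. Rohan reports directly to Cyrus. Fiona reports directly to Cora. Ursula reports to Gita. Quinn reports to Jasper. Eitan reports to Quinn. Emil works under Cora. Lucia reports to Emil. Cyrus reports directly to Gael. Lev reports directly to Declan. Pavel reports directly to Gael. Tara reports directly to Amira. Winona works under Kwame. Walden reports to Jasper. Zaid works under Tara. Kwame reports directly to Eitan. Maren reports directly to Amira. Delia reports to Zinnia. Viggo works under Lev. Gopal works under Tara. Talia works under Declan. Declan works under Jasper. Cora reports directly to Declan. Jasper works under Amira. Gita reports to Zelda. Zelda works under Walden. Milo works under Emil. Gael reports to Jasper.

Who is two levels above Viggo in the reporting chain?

Viggo reports to Lev, and Lev reports to Declan. So Viggo's skip-level manager is Declan.

Declan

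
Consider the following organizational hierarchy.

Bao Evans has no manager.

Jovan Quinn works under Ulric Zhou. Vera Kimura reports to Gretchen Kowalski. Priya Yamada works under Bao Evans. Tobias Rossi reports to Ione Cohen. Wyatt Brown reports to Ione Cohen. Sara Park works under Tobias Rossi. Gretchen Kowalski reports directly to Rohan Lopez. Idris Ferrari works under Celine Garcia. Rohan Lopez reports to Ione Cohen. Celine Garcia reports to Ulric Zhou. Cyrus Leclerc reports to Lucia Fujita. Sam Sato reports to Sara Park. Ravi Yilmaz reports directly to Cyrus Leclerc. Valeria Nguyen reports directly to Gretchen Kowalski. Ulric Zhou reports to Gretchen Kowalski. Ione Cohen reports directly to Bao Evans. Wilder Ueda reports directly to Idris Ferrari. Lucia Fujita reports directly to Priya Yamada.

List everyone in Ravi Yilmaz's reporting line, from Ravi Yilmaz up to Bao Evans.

Ravi Yilmaz -> Cyrus Leclerc -> Lucia Fujita -> Priya Yamada -> Bao Evans

Ravi Yilmaz reports to Cyrus Leclerc. Cyrus Leclerc reports to Lucia Fujita. Lucia Fujita reports to Priya Yamada. Priya Yamada reports to Bao Evans. Bao Evans is at the top.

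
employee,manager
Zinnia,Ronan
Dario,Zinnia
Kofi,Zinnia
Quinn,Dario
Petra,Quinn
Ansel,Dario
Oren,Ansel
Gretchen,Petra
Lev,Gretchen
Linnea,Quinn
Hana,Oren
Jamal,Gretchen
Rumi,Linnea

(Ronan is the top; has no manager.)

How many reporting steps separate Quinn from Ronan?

3

Chain from Quinn up to Ronan: Quinn → Dario → Zinnia → Ronan. That is 3 steps up, so Quinn is 3 levels below Ronan.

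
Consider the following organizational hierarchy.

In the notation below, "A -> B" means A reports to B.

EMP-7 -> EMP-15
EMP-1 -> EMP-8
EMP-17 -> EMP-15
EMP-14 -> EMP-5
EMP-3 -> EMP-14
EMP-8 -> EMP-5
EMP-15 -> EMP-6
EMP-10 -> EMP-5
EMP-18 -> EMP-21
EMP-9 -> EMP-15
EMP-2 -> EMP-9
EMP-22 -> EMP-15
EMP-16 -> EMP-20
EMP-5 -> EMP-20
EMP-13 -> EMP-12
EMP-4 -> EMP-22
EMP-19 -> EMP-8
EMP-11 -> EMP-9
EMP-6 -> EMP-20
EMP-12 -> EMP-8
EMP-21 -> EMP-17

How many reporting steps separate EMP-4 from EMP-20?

Chain from EMP-4 up to EMP-20: EMP-4 → EMP-22 → EMP-15 → EMP-6 → EMP-20. That is 4 steps up, so EMP-4 is 4 levels below EMP-20.

4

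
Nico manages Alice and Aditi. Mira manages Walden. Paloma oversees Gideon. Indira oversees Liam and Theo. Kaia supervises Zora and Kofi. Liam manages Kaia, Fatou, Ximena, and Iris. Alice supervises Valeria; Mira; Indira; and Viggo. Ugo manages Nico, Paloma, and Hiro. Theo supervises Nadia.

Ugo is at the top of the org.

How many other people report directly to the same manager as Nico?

2

Nico reports to Ugo. Ugo's other direct reports are Paloma, Hiro — 2 peers.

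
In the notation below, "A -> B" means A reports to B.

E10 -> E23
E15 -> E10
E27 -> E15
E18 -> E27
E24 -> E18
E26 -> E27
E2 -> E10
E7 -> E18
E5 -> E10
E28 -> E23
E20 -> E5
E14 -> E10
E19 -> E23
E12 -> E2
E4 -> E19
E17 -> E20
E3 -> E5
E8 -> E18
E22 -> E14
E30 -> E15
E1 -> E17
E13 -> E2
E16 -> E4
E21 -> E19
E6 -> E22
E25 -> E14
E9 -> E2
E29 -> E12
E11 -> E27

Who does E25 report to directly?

E25 reports directly to E14.

E14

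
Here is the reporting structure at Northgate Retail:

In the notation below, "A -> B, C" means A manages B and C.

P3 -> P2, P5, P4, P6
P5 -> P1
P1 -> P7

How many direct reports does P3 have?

P3 directly manages P2, P5, P4, P6. That is 4 direct reports.

4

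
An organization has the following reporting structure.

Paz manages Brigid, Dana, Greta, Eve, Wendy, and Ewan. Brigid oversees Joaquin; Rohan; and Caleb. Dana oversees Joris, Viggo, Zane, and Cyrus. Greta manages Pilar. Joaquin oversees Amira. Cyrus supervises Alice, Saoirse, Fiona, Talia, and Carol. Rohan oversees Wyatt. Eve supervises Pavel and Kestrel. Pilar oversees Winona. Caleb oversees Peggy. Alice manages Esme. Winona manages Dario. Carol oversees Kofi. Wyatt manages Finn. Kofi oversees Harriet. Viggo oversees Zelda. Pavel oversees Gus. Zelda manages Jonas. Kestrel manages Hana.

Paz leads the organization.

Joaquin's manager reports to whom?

Paz

Joaquin reports to Brigid, and Brigid reports to Paz. So Joaquin's skip-level manager is Paz.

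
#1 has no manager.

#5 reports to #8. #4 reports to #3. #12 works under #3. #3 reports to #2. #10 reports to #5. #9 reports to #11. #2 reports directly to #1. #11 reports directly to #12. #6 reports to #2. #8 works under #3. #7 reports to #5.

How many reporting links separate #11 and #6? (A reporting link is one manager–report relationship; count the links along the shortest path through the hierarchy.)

4

#11 is 3 levels below #2, and #6 is 1 level below #2 (their lowest common manager). The shortest path runs up from #11 to #2 and back down to #6: 3 + 1 = 4 links.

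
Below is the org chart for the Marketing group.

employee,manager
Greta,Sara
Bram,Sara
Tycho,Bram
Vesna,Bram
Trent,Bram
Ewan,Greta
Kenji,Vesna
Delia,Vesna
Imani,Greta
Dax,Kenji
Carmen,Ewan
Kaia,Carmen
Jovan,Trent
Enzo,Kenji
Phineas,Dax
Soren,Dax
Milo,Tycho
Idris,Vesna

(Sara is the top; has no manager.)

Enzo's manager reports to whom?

Enzo reports to Kenji, and Kenji reports to Vesna. So Enzo's skip-level manager is Vesna.

Vesna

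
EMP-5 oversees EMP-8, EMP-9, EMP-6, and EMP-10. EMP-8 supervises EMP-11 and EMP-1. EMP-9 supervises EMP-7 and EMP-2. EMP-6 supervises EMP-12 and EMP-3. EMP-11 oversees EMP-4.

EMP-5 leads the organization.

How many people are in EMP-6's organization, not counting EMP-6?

EMP-6 directly manages EMP-3, EMP-12. EMP-3 has no reports. EMP-12 has no reports. So EMP-6's organization is 2 direct reports plus everyone under them: 1 + 1 = 2.

2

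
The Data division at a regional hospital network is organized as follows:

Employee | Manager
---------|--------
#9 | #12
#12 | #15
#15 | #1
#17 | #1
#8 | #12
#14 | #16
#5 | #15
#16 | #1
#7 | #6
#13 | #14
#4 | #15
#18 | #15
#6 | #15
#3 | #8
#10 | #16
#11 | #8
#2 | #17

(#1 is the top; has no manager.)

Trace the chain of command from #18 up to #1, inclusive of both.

#18 -> #15 -> #1

#18 reports to #15. #15 reports to #1. #1 is at the top.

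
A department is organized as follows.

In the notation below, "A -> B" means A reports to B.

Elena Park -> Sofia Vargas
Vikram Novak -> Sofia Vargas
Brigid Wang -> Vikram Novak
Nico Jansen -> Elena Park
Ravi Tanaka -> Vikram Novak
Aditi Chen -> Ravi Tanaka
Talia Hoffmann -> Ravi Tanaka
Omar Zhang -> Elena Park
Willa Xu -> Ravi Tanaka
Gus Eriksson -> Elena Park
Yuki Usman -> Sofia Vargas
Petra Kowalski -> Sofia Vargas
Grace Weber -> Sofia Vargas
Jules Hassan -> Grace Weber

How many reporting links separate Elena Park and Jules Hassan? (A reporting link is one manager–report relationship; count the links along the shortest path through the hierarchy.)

3

Elena Park is 1 level below Sofia Vargas, and Jules Hassan is 2 levels below Sofia Vargas (their lowest common manager). The shortest path runs up from Elena Park to Sofia Vargas and back down to Jules Hassan: 1 + 2 = 3 links.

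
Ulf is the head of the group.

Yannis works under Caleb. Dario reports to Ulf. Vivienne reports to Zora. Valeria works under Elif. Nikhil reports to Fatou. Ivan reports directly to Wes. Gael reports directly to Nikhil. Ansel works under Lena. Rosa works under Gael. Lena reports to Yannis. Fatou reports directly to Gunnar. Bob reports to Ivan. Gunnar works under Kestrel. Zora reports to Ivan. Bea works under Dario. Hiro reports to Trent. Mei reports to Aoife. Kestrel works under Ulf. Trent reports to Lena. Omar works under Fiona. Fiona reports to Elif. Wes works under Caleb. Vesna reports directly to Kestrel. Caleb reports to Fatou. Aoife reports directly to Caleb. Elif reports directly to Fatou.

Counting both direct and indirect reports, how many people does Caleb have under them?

12

Caleb directly manages Wes, Aoife, Yannis. Under Wes: Ivan, Zora, Vivienne, Bob (4). Under Aoife: Mei (1). Under Yannis: Lena, Ansel, Trent, Hiro (4). So Caleb's organization is 3 direct reports plus everyone under them: 5 + 2 + 5 = 12.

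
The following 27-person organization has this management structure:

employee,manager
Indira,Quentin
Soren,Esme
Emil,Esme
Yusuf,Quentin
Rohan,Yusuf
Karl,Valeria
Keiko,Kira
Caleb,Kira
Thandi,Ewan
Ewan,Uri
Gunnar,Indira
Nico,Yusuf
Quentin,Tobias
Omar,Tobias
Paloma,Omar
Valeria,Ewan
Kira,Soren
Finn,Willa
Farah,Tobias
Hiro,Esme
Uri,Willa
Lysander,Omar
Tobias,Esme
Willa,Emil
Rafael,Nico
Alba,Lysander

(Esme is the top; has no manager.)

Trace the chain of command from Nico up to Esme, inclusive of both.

Nico reports to Yusuf. Yusuf reports to Quentin. Quentin reports to Tobias. Tobias reports to Esme. Esme is at the top.

Nico -> Yusuf -> Quentin -> Tobias -> Esme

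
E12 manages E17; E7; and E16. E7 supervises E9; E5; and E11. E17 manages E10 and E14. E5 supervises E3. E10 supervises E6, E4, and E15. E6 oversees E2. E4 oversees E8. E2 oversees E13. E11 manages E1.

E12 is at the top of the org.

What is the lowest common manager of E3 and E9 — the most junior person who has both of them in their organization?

E3's chain of managers is E5, E7, E12. E9's chain of managers is E7, E12. The first manager that appears in both chains is E7.

E7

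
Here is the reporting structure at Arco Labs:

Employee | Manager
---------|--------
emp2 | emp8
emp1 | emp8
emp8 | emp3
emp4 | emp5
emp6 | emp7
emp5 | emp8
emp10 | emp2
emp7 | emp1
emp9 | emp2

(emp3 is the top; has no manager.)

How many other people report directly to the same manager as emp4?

emp4 reports to emp5, and emp5 has no other direct reports. emp4 has 0 peers.

0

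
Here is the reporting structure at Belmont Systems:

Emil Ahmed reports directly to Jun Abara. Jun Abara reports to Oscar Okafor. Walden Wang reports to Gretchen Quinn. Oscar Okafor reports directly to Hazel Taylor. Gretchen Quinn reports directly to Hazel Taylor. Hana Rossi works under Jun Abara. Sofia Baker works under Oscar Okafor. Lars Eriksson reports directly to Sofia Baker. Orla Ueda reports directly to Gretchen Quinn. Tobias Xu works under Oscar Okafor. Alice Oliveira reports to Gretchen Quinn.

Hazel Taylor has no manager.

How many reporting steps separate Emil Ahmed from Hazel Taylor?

3

Chain from Emil Ahmed up to Hazel Taylor: Emil Ahmed → Jun Abara → Oscar Okafor → Hazel Taylor. That is 3 steps up, so Emil Ahmed is 3 levels below Hazel Taylor.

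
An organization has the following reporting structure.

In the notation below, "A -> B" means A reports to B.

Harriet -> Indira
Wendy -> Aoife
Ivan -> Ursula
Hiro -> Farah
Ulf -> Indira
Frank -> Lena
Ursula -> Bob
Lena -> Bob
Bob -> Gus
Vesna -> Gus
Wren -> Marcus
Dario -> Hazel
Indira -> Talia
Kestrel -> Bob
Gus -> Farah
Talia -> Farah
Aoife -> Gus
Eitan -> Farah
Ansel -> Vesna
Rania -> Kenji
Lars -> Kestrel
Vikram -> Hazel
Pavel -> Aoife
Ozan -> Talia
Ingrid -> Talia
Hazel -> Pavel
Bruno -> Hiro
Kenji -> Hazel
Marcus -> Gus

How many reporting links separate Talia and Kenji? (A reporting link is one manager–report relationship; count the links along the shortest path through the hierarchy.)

Talia is 1 level below Farah, and Kenji is 5 levels below Farah (their lowest common manager). The shortest path runs up from Talia to Farah and back down to Kenji: 1 + 5 = 6 links.

6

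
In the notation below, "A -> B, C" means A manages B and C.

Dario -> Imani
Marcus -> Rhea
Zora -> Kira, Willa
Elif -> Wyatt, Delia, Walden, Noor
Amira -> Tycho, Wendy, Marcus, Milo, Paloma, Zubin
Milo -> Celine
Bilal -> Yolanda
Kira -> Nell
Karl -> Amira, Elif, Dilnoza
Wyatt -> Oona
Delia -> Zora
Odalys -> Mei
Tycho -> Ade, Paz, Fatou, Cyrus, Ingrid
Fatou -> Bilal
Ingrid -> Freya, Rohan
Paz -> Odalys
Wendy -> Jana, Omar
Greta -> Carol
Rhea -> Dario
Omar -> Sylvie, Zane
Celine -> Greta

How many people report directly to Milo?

1

Milo directly manages Celine. That is 1 direct report.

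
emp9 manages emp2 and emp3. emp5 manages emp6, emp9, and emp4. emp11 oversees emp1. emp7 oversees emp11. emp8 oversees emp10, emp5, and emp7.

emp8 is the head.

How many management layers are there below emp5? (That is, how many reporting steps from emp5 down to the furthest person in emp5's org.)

The longest chain under emp5 runs emp5 → emp9 → emp3, which is 2 levels below emp5.

2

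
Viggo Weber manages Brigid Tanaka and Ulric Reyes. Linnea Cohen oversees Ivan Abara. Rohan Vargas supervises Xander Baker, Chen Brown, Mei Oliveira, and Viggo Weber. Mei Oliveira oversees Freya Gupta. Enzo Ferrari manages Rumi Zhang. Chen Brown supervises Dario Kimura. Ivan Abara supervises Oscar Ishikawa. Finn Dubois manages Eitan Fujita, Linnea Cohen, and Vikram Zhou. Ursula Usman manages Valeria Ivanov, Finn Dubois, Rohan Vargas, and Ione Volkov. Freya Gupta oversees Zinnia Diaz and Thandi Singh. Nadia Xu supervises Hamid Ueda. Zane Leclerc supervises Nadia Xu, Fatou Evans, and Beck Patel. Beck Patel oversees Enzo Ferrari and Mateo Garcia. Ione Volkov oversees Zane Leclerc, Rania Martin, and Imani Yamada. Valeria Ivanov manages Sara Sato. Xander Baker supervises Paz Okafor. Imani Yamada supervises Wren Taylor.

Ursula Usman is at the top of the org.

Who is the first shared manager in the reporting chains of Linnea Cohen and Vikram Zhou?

Linnea Cohen's chain of managers is Finn Dubois, Ursula Usman. Vikram Zhou's chain of managers is Finn Dubois, Ursula Usman. The first manager that appears in both chains is Finn Dubois.

Finn Dubois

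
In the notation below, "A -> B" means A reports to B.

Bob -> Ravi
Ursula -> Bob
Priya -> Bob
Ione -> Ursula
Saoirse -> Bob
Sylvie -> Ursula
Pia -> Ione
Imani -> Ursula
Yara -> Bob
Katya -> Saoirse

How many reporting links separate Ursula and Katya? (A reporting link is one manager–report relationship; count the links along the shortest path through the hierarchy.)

Ursula is 1 level below Bob, and Katya is 2 levels below Bob (their lowest common manager). The shortest path runs up from Ursula to Bob and back down to Katya: 1 + 2 = 3 links.

3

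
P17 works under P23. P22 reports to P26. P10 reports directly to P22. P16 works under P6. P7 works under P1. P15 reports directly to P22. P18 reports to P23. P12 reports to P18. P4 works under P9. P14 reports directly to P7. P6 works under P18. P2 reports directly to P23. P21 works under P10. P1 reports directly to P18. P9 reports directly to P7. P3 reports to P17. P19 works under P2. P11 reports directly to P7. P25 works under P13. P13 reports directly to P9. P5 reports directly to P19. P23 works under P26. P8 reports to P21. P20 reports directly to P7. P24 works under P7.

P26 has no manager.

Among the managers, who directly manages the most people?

P7

Direct-report counts: P26 has 2; P22 has 2; P10 has 1; P21 has 1; P23 has 3; P2 has 1; P19 has 1; P17 has 1; P18 has 3; P6 has 1; P1 has 1; P7 has 5; P9 has 2; P13 has 1. The largest is 5, held by P7.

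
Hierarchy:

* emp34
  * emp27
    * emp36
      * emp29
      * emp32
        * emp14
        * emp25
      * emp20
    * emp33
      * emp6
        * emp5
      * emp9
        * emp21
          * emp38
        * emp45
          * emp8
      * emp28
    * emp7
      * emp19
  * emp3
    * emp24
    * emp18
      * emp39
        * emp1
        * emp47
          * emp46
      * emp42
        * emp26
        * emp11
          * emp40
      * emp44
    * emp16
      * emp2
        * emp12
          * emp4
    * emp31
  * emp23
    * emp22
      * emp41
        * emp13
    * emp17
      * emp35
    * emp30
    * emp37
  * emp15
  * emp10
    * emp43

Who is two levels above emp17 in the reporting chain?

emp17 reports to emp23, and emp23 reports to emp34. So emp17's skip-level manager is emp34.

emp34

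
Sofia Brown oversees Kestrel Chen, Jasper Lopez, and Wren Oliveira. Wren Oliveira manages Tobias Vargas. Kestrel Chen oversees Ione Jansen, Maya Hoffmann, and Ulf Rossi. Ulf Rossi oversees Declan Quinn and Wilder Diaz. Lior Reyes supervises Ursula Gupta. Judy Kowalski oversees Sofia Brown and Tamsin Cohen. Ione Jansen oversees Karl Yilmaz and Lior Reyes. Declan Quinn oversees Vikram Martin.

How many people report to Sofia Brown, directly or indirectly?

13

Sofia Brown directly manages Kestrel Chen, Wren Oliveira, Jasper Lopez. Under Kestrel Chen: Ulf Rossi, Wilder Diaz, Declan Quinn, Vikram Martin, Maya Hoffmann, Ione Jansen, Karl Yilmaz, Lior Reyes, Ursula Gupta (9). Under Wren Oliveira: Tobias Vargas (1). Jasper Lopez has no reports. So Sofia Brown's organization is 3 direct reports plus everyone under them: 10 + 2 + 1 = 13.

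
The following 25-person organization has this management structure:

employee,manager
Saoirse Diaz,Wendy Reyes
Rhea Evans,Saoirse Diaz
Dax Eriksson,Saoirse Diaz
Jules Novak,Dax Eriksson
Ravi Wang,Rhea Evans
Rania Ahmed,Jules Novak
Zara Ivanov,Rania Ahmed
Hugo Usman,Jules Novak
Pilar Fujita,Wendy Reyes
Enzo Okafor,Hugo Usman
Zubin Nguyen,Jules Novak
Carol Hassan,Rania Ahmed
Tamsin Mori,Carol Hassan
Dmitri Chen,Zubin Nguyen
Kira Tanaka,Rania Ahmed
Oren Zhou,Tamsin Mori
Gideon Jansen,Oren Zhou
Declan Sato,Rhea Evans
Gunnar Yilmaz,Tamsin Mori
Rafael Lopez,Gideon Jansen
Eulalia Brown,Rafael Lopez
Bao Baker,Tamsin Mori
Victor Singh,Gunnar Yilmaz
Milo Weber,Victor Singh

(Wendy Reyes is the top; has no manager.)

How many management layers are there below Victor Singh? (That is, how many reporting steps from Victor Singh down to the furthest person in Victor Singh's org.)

The longest chain under Victor Singh runs Victor Singh → Milo Weber, which is 1 level below Victor Singh.

1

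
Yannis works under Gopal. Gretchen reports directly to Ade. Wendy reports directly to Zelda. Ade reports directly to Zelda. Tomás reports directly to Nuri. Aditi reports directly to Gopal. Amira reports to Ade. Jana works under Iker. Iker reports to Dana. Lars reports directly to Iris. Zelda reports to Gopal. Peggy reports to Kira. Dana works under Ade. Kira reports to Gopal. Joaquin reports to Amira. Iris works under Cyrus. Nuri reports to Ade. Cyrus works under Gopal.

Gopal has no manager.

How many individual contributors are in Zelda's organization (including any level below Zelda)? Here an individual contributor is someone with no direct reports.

5

The people in Zelda's organization with no one reporting to them are Wendy, Gretchen, Joaquin, Jana, Tomás. That is 5.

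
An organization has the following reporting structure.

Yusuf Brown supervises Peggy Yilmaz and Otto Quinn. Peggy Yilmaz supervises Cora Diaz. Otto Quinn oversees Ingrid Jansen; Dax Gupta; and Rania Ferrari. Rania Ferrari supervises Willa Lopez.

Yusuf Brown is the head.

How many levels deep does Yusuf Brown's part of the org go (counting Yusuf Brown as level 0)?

The longest chain under Yusuf Brown runs Yusuf Brown → Otto Quinn → Rania Ferrari → Willa Lopez, which is 3 levels below Yusuf Brown.

3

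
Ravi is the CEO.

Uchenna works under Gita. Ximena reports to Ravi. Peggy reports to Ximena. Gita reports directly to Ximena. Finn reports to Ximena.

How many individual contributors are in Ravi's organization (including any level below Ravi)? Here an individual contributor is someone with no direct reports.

The people in Ravi's organization with no one reporting to them are Finn, Peggy, Uchenna. That is 3.

3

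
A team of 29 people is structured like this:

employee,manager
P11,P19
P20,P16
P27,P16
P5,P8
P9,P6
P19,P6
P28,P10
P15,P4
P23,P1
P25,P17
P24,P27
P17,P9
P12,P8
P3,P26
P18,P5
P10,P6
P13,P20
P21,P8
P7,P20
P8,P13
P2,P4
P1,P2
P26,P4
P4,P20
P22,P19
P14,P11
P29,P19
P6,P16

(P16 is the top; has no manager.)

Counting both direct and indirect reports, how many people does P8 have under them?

4

P8 directly manages P5, P12, P21. Under P5: P18 (1). P12 has no reports. P21 has no reports. So P8's organization is 3 direct reports plus everyone under them: 2 + 1 + 1 = 4.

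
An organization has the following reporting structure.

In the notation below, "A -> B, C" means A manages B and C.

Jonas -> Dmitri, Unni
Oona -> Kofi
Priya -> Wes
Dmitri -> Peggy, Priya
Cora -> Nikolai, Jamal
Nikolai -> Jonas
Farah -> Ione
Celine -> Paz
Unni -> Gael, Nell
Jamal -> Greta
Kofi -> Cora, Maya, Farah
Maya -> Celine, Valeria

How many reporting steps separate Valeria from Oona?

Chain from Valeria up to Oona: Valeria → Maya → Kofi → Oona. That is 3 steps up, so Valeria is 3 levels below Oona.

3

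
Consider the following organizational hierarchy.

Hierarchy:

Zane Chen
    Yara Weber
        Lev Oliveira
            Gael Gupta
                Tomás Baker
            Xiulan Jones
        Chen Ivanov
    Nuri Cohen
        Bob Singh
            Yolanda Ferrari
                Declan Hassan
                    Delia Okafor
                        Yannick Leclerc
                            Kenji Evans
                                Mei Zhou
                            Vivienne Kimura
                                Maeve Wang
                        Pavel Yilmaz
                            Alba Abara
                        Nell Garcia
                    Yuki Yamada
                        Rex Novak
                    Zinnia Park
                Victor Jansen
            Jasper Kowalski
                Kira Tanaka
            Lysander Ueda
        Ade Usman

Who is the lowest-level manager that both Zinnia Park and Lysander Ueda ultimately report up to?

Bob Singh

Zinnia Park's chain of managers is Declan Hassan, Yolanda Ferrari, Bob Singh, Nuri Cohen, Zane Chen. Lysander Ueda's chain of managers is Bob Singh, Nuri Cohen, Zane Chen. The first manager that appears in both chains is Bob Singh.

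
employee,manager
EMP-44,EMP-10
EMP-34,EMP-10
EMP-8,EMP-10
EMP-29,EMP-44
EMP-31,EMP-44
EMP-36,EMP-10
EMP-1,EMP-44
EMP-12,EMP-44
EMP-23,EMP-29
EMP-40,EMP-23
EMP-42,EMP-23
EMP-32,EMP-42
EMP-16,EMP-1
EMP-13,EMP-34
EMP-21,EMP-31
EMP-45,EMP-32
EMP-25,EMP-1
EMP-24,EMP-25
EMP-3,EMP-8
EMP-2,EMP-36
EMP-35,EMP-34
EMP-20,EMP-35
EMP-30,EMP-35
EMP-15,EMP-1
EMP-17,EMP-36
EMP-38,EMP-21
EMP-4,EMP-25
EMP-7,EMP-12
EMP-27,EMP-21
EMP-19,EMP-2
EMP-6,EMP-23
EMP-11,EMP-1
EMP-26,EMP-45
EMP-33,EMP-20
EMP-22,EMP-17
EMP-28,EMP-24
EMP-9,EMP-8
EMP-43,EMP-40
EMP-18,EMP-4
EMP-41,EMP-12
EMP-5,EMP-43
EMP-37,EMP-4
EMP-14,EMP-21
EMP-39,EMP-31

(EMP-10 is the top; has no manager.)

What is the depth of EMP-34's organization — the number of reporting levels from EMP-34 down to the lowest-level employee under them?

The longest chain under EMP-34 runs EMP-34 → EMP-35 → EMP-20 → EMP-33, which is 3 levels below EMP-34.

3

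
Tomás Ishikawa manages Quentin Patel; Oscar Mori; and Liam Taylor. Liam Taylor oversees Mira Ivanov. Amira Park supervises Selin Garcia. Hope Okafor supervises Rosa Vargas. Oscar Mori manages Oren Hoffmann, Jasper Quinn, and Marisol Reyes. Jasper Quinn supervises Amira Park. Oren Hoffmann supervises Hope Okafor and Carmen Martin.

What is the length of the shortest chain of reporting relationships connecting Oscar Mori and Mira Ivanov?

3

Oscar Mori is 1 level below Tomás Ishikawa, and Mira Ivanov is 2 levels below Tomás Ishikawa (their lowest common manager). The shortest path runs up from Oscar Mori to Tomás Ishikawa and back down to Mira Ivanov: 1 + 2 = 3 links.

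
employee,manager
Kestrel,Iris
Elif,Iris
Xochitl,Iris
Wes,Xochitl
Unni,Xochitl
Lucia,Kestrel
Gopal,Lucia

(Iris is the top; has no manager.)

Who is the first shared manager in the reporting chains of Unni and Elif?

Iris

Unni's chain of managers is Xochitl, Iris. Elif's chain of managers is Iris. The first manager that appears in both chains is Iris.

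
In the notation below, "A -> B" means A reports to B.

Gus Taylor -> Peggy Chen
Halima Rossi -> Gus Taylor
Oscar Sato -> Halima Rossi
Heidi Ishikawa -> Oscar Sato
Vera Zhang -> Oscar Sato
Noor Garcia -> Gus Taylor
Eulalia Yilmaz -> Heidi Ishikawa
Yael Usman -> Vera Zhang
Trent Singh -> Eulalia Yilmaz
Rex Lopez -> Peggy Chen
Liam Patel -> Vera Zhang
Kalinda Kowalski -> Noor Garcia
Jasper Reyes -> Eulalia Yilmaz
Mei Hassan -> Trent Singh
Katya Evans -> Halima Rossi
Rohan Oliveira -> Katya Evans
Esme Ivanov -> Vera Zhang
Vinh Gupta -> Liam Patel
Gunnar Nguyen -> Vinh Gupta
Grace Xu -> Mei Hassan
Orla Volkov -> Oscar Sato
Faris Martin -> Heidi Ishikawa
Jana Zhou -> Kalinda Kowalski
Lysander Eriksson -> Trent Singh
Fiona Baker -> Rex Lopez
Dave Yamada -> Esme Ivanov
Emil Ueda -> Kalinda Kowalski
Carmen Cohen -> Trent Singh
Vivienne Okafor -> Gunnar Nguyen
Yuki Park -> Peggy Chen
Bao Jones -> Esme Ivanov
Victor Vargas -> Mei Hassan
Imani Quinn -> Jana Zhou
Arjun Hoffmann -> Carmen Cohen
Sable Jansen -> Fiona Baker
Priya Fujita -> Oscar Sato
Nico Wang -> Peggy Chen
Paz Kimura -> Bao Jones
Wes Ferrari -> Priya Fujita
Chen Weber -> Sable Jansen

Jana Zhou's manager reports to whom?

Jana Zhou reports to Kalinda Kowalski, and Kalinda Kowalski reports to Noor Garcia. So Jana Zhou's skip-level manager is Noor Garcia.

Noor Garcia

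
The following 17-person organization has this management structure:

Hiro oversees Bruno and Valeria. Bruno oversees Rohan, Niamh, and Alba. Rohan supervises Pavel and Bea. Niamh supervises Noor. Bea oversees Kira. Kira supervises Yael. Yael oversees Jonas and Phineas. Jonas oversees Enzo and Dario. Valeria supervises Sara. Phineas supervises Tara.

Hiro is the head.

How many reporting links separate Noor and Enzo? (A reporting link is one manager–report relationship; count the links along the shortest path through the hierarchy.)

8

Noor is 2 levels below Bruno, and Enzo is 6 levels below Bruno (their lowest common manager). The shortest path runs up from Noor to Bruno and back down to Enzo: 2 + 6 = 8 links.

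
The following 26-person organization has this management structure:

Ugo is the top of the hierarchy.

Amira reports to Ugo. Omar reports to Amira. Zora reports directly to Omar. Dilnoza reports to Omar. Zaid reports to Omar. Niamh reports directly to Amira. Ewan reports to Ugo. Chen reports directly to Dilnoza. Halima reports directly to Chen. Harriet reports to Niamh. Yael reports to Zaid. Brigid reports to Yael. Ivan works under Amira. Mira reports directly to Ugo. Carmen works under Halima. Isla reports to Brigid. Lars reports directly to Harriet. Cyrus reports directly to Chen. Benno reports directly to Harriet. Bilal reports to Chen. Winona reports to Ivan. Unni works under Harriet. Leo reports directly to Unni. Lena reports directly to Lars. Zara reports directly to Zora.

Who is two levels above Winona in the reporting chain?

Amira

Winona reports to Ivan, and Ivan reports to Amira. So Winona's skip-level manager is Amira.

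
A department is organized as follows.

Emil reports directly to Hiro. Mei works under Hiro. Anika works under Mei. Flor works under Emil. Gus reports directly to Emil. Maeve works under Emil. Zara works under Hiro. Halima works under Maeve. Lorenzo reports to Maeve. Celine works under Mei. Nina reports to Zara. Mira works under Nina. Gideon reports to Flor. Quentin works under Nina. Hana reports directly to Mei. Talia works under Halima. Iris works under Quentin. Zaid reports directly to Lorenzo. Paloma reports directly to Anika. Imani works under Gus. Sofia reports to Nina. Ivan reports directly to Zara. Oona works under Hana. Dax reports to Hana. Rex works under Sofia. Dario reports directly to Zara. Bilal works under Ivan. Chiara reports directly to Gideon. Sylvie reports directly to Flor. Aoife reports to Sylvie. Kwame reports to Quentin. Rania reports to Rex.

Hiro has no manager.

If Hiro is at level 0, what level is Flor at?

2

Chain from Flor up to Hiro: Flor → Emil → Hiro. That is 2 steps up, so Flor is 2 levels below Hiro.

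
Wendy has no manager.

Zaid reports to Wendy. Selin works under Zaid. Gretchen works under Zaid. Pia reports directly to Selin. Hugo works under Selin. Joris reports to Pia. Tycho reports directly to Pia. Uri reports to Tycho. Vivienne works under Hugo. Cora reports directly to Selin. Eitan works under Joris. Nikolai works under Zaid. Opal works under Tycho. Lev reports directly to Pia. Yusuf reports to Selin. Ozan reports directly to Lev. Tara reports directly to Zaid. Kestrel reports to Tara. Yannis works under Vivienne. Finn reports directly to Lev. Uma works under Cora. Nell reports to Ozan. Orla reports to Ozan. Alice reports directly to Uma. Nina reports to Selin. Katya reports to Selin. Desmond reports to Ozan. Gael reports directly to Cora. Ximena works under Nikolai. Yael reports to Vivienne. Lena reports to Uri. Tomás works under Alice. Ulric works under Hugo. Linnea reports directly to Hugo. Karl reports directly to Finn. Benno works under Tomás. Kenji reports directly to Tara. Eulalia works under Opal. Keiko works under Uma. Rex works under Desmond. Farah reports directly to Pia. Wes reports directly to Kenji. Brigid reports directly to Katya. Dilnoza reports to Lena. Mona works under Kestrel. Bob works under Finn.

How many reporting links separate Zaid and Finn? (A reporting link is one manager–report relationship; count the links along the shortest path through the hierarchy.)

Finn is in Zaid's organization: the chain from Finn up to Zaid is Finn → Lev → Pia → Selin → Zaid, which is 4 links.

4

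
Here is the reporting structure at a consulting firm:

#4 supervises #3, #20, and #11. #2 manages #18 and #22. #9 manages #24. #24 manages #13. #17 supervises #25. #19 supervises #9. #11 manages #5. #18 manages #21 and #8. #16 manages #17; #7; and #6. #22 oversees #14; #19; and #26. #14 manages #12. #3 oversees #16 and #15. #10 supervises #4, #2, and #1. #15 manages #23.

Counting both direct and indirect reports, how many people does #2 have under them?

11

#2 directly manages #22, #18. Under #22: #26, #19, #9, #24, #13, #14, #12 (7). Under #18: #8, #21 (2). So #2's organization is 2 direct reports plus everyone under them: 8 + 3 = 11.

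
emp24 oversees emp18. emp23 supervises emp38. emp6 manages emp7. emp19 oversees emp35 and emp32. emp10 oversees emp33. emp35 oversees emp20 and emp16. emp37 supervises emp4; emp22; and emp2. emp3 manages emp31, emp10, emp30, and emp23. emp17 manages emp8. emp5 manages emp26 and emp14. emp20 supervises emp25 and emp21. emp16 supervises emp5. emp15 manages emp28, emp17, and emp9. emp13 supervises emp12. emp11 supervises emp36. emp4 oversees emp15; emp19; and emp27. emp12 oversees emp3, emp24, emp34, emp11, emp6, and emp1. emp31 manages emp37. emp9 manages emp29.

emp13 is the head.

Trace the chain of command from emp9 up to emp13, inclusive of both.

emp9 -> emp15 -> emp4 -> emp37 -> emp31 -> emp3 -> emp12 -> emp13

emp9 reports to emp15. emp15 reports to emp4. emp4 reports to emp37. emp37 reports to emp31. emp31 reports to emp3. emp3 reports to emp12. emp12 reports to emp13. emp13 is at the top.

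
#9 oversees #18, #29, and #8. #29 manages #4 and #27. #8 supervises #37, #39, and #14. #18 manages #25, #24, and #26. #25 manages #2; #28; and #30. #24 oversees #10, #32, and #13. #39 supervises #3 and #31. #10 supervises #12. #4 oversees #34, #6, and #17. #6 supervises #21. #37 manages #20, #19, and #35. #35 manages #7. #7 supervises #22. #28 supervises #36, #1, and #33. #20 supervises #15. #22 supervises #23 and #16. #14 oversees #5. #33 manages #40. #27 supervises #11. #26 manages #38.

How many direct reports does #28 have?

#28 directly manages #36, #1, #33. That is 3 direct reports.

3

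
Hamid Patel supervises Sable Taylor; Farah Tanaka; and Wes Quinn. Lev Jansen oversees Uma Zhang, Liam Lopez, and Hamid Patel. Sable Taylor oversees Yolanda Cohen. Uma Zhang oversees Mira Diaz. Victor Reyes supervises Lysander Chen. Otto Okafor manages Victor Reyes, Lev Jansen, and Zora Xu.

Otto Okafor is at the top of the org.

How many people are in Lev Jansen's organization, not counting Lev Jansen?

8

Lev Jansen directly manages Hamid Patel, Uma Zhang, Liam Lopez. Under Hamid Patel: Wes Quinn, Farah Tanaka, Sable Taylor, Yolanda Cohen (4). Under Uma Zhang: Mira Diaz (1). Liam Lopez has no reports. So Lev Jansen's organization is 3 direct reports plus everyone under them: 5 + 2 + 1 = 8.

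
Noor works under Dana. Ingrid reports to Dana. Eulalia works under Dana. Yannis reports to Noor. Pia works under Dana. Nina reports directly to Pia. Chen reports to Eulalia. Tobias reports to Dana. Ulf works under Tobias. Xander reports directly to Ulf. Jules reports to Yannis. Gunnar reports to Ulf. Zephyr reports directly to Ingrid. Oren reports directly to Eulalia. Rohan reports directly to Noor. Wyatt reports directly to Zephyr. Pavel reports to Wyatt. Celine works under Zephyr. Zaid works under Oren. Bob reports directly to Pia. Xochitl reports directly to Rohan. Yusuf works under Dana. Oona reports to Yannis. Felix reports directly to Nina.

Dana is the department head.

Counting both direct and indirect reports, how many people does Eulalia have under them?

3

Eulalia directly manages Chen, Oren. Chen has no reports. Under Oren: Zaid (1). So Eulalia's organization is 2 direct reports plus everyone under them: 1 + 2 = 3.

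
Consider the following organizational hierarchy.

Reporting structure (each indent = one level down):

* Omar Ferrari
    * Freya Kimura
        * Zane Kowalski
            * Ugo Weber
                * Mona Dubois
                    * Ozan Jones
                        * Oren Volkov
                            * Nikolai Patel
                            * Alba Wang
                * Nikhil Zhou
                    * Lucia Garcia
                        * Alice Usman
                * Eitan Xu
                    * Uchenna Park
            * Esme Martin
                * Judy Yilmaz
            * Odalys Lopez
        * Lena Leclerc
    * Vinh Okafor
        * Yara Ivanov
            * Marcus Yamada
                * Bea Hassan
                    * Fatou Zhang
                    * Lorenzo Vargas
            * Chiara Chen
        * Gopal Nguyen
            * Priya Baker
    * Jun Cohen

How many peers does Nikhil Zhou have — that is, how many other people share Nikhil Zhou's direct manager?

2

Nikhil Zhou reports to Ugo Weber. Ugo Weber's other direct reports are Mona Dubois, Eitan Xu — 2 peers.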